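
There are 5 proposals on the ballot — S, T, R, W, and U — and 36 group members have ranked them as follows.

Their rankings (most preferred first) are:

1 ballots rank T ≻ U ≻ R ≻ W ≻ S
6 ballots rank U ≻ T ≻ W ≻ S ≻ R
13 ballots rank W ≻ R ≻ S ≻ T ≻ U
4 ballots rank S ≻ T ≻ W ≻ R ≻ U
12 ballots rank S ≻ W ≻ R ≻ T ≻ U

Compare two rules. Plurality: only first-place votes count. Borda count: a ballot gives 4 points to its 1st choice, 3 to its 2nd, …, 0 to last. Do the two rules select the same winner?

Plurality first-place counts: S 16, T 1, R 0, W 13, U 6 → S.
Borda totals: S 96, T 59, R 69, W 109, U 27 → W.
The two rules disagree: plurality picks S, Borda picks W.

No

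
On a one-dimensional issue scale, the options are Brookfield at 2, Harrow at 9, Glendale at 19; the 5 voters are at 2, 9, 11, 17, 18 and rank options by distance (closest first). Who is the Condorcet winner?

Harrow

With single-peaked preferences on a line, the Condorcet winner is the candidate closest to the median voter.
The median voter (position 11) is closest to Harrow at 9.
Check: Harrow vs Glendale — voters closer to Harrow: 3 of 5.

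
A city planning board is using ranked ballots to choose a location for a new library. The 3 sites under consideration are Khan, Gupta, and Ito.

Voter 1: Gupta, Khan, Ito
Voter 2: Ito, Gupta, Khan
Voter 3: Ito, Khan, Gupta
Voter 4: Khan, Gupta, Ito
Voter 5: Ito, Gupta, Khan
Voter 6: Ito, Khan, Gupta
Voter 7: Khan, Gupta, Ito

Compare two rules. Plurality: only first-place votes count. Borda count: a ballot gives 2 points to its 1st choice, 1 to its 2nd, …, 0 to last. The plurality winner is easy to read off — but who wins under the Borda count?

Plurality first-place counts: Khan 2, Gupta 1, Ito 4 → Ito.
Borda totals: Khan 7, Gupta 6, Ito 8 → Ito.

Ito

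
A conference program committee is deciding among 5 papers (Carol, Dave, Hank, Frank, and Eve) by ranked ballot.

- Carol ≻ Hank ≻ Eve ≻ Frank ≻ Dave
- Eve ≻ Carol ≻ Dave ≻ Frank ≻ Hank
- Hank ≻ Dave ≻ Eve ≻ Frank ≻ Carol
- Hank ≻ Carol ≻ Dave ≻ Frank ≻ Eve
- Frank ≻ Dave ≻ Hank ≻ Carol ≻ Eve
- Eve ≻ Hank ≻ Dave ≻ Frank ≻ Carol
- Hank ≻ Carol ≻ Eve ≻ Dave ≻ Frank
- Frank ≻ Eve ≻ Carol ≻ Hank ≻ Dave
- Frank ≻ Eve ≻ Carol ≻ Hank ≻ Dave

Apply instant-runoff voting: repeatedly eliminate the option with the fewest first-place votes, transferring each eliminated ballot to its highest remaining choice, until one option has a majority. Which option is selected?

Hank

Round 1: Hank 3, Frank 3, Eve 2, Carol 1, Dave 0. Dave has the fewest and is eliminated.
Round 2: Hank 3, Frank 3, Eve 2, Carol 1. Carol has the fewest and is eliminated.
Round 3: Hank 4, Frank 3, Eve 2. Eve has the fewest and is eliminated.
Round 4: Hank 5, Frank 4. Hank has a majority.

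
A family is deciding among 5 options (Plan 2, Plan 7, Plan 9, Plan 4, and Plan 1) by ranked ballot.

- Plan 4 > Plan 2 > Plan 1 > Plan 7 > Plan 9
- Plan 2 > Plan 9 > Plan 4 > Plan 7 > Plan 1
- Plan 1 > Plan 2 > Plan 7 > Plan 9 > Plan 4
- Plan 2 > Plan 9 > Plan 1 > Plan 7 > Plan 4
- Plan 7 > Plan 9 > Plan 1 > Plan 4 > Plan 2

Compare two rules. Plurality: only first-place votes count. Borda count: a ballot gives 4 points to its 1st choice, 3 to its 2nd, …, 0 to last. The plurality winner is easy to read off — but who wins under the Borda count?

Plurality first-place counts: Plan 2 2, Plan 7 1, Plan 9 0, Plan 4 1, Plan 1 1 → Plan 2.
Borda totals: Plan 2 14, Plan 7 9, Plan 9 10, Plan 4 7, Plan 1 10 → Plan 2.

Plan 2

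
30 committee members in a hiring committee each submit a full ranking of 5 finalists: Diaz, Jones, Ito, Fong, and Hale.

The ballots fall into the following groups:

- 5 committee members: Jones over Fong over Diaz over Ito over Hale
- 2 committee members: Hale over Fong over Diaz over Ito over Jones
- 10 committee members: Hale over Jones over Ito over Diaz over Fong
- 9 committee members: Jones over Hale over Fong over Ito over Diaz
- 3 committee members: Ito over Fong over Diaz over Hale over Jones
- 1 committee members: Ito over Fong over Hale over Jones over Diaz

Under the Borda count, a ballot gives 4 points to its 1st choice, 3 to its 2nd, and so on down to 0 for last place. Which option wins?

Jones

Borda scores:
  Diaz: 5·2 + 2·2 + 10·1 + 9·0 + 3·2 + 0 = 30
  Jones: 5·4 + 2·0 + 10·3 + 9·4 + 3·0 + 1 = 87
  Ito: 5·1 + 2·1 + 10·2 + 9·1 + 3·4 + 4 = 52
  Fong: 5·3 + 2·3 + 10·0 + 9·2 + 3·3 + 3 = 51
  Hale: 5·0 + 2·4 + 10·4 + 9·3 + 3·1 + 2 = 80
Jones has the highest total.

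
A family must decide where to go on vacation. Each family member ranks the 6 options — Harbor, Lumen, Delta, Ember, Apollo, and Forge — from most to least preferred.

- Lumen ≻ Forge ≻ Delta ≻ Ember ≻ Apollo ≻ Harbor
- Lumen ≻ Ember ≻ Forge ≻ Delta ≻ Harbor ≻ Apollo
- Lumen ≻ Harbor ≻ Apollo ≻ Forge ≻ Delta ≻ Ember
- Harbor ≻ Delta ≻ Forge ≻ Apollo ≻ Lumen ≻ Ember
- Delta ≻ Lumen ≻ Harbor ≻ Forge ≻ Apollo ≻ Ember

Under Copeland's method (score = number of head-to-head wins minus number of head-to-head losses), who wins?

Lumen

Pairwise results:
  Harbor vs Lumen: Lumen wins 4–1.
  Harbor vs Delta: Delta wins 3–2.
  Harbor vs Ember: Harbor wins 3–2.
  Harbor vs Apollo: Harbor wins 4–1.
  Harbor vs Forge: Harbor wins 3–2.
  Lumen vs Delta: Lumen wins 3–2.
  Lumen vs Ember: Lumen wins 5–0.
  Lumen vs Apollo: Lumen wins 4–1.
  Lumen vs Forge: Lumen wins 4–1.
  Delta vs Ember: Delta wins 4–1.
  Delta vs Apollo: Delta wins 4–1.
  Delta vs Forge: Forge wins 3–2.
  Ember vs Apollo: Apollo wins 3–2.
  Ember vs Forge: Forge wins 4–1.
  Apollo vs Forge: Forge wins 4–1.
Copeland scores (wins − losses):
  Harbor: 3 − 2 = 1
  Lumen: 5 − 0 = 5
  Delta: 3 − 2 = 1
  Ember: 0 − 5 = -5
  Apollo: 1 − 4 = -3
  Forge: 3 − 2 = 1
Lumen has the best Copeland score.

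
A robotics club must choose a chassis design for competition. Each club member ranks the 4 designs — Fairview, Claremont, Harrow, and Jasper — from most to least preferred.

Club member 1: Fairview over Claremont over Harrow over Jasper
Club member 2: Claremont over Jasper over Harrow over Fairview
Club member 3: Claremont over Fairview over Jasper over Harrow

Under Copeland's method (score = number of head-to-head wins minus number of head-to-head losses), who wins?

Claremont

Pairwise results:
  Fairview vs Claremont: Claremont wins 2–1.
  Fairview vs Harrow: Fairview wins 2–1.
  Fairview vs Jasper: Fairview wins 2–1.
  Claremont vs Harrow: Claremont wins 3–0.
  Claremont vs Jasper: Claremont wins 3–0.
  Harrow vs Jasper: Jasper wins 2–1.
Copeland scores (wins − losses):
  Fairview: 2 − 1 = 1
  Claremont: 3 − 0 = 3
  Harrow: 0 − 3 = -3
  Jasper: 1 − 2 = -1
Claremont has the best Copeland score.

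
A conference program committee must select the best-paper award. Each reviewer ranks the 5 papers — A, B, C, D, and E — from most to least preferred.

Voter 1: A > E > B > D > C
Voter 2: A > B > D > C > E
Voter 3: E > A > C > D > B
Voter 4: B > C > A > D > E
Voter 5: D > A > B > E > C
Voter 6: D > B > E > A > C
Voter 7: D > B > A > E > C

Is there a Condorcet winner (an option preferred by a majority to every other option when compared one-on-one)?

Yes

Head-to-head results (7 voters total):
A vs B: A wins 4–3.
A vs C: A wins 6–1.
A vs D: A wins 4–3.
A vs E: A wins 5–2.
B vs C: B wins 6–1.
B vs D: D wins 4–3.
B vs E: B wins 5–2.
C vs D: D wins 5–2.
C vs E: E wins 5–2.
D vs E: D wins 5–2.
A beats each rival — B (4–3), C (6–1), D (4–3), E (5–2) — so A is the Condorcet winner.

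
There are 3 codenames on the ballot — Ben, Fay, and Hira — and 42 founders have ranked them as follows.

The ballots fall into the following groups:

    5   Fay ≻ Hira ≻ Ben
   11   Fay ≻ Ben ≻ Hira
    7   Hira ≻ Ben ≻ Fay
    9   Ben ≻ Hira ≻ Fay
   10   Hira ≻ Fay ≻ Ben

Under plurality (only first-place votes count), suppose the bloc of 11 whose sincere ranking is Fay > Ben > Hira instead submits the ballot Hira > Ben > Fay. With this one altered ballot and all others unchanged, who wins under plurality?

Hira

First-place totals with the altered ballot: Ben 9, Fay 5, Hira 28.
The winner is unchanged: still Hira.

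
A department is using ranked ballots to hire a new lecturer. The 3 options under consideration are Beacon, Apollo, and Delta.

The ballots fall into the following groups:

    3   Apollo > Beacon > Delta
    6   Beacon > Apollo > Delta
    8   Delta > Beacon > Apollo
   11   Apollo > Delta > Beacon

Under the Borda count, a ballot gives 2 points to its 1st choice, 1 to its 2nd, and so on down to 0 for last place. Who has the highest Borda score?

Apollo

Borda scores:
  Beacon: 3·1 + 6·2 + 8·1 + 11·0 = 23
  Apollo: 3·2 + 6·1 + 8·0 + 11·2 = 34
  Delta: 3·0 + 6·0 + 8·2 + 11·1 = 27
Apollo has the highest total.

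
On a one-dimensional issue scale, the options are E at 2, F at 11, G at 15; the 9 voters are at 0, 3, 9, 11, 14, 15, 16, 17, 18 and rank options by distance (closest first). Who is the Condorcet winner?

With single-peaked preferences on a line, the Condorcet winner is the candidate closest to the median voter.
The median voter (position 14) is closest to G at 15.
Check: G vs F — voters closer to G: 5 of 9.

G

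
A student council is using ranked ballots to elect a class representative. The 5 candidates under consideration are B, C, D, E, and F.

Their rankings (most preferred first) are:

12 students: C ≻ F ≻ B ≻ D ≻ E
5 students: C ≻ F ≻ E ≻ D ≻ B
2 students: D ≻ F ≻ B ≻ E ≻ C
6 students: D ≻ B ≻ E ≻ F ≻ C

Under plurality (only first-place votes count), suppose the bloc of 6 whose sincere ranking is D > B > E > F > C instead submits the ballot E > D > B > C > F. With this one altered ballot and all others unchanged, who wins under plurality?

First-place totals with the altered ballot: B 0, C 17, D 2, E 6, F 0.
The winner is unchanged: still C.

C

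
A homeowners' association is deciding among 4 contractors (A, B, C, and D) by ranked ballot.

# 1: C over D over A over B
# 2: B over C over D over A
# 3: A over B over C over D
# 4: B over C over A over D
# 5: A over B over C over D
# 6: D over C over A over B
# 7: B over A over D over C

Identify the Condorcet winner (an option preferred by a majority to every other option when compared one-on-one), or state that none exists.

No Condorcet winner

Head-to-head results (7 voters total):
A vs B: A wins 4–3.
A vs C: C wins 4–3.
A vs D: A wins 4–3.
B vs C: B wins 5–2.
B vs D: B wins 5–2.
C vs D: C wins 5–2.
No candidate beats all others: A beats B beats C beats A, a majority cycle.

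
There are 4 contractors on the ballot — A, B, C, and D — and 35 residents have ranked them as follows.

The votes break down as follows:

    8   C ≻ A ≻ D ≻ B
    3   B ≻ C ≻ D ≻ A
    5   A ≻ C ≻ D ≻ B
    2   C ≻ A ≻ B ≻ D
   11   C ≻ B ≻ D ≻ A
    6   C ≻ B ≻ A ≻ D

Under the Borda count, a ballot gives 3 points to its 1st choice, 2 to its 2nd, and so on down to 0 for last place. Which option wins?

C

Borda scores:
  A: 8·2 + 3·0 + 5·3 + 2·2 + 11·0 + 6·1 = 41
  B: 8·0 + 3·3 + 5·0 + 2·1 + 11·2 + 6·2 = 45
  C: 8·3 + 3·2 + 5·2 + 2·3 + 11·3 + 6·3 = 97
  D: 8·1 + 3·1 + 5·1 + 2·0 + 11·1 + 6·0 = 27
C has the highest total.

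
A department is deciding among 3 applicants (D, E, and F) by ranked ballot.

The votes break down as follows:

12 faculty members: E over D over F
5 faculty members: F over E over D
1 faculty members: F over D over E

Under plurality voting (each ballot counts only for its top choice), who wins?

E

First-place vote totals:
  D: 0
  E: 12
  F: 6
E has the most first-place votes.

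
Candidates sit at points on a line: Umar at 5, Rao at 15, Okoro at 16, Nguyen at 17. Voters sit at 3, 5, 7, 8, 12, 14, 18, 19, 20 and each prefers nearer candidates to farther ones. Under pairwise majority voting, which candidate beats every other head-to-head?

With single-peaked preferences on a line, the Condorcet winner is the candidate closest to the median voter.
The median voter (position 12) is closest to Rao at 15.
Check: Rao vs Umar — voters closer to Rao: 5 of 9.

Rao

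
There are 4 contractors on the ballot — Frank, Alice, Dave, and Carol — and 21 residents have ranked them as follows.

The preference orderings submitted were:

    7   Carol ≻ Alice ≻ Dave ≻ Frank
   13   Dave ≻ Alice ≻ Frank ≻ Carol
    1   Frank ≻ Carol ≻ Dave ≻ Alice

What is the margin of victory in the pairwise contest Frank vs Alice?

Ballots ranking Frank above Alice: 1.
Ballots ranking Alice above Frank: 7+13 = 20.
Alice wins 20–1, a margin of 19.

19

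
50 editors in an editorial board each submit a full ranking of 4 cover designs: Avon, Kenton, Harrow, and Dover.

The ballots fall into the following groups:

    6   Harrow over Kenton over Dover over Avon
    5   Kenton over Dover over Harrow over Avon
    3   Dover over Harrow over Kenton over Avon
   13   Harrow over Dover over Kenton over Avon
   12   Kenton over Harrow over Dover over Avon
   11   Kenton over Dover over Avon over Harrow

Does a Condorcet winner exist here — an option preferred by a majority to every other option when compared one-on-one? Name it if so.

Head-to-head results (50 voters total):
Avon vs Kenton: Kenton wins 50–0.
Avon vs Harrow: Harrow wins 39–11.
Avon vs Dover: Dover wins 50–0.
Kenton vs Harrow: Kenton wins 28–22.
Kenton vs Dover: Kenton wins 34–16.
Harrow vs Dover: Harrow wins 31–19.
Kenton beats each rival — Avon (50–0), Harrow (28–22), Dover (34–16) — so Kenton is the Condorcet winner.

Kenton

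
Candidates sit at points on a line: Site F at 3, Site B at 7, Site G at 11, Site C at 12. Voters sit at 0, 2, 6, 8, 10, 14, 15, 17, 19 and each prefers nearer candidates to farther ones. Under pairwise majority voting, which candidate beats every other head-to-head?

With single-peaked preferences on a line, the Condorcet winner is the candidate closest to the median voter.
The median voter (position 10) is closest to Site G at 11.
Check: Site G vs Site F — voters closer to Site G: 6 of 9.

Site G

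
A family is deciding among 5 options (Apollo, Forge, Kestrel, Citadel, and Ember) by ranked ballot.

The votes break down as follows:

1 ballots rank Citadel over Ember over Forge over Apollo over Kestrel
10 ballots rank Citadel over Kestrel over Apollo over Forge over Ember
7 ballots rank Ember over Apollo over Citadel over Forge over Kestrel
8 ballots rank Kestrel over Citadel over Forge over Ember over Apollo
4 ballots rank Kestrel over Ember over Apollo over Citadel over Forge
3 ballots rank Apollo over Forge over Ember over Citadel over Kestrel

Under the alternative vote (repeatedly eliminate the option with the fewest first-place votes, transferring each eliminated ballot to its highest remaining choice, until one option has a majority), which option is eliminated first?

Round 1: Kestrel 12, Citadel 11, Ember 7, Apollo 3, Forge 0. Forge has the fewest and is eliminated.
Round 2: Kestrel 12, Citadel 11, Ember 7, Apollo 3. Apollo has the fewest and is eliminated.
Round 3: Kestrel 12, Citadel 11, Ember 10. Ember has the fewest and is eliminated.
Round 4: Citadel 21, Kestrel 12. Citadel has a majority.

Forge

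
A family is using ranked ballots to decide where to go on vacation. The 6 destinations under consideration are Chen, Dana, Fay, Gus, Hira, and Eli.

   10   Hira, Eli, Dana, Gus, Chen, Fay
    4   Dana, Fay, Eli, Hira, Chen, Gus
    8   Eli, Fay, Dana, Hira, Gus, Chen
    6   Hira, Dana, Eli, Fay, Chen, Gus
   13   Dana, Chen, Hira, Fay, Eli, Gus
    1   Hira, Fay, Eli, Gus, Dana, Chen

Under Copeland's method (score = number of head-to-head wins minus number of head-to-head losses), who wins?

Dana

Pairwise results:
  Chen vs Dana: Dana wins 42–0.
  Chen vs Fay: Chen wins 23–19.
  Chen vs Gus: Chen wins 23–19.
  Chen vs Hira: Hira wins 29–13.
  Chen vs Eli: Eli wins 29–13.
  Dana vs Fay: Dana wins 33–9.
  Dana vs Gus: Dana wins 41–1.
  Dana vs Hira: Dana wins 25–17.
  Dana vs Eli: Dana wins 23–19.
  Fay vs Gus: Fay wins 32–10.
  Fay vs Hira: Hira wins 30–12.
  Fay vs Eli: Eli wins 24–18.
  Gus vs Hira: Hira wins 42–0.
  Gus vs Eli: Eli wins 42–0.
  Hira vs Eli: Hira wins 30–12.
Copeland scores (wins − losses):
  Chen: 2 − 3 = -1
  Dana: 5 − 0 = 5
  Fay: 1 − 4 = -3
  Gus: 0 − 5 = -5
  Hira: 4 − 1 = 3
  Eli: 3 − 2 = 1
Dana has the best Copeland score.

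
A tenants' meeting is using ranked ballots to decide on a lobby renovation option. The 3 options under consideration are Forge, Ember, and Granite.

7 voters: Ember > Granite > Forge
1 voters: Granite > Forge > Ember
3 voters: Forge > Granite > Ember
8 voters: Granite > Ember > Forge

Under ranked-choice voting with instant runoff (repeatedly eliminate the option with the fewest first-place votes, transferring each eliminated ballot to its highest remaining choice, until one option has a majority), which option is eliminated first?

Forge

Round 1: Granite 9, Ember 7, Forge 3. Forge has the fewest and is eliminated.
Round 2: Granite 12, Ember 7. Granite has a majority.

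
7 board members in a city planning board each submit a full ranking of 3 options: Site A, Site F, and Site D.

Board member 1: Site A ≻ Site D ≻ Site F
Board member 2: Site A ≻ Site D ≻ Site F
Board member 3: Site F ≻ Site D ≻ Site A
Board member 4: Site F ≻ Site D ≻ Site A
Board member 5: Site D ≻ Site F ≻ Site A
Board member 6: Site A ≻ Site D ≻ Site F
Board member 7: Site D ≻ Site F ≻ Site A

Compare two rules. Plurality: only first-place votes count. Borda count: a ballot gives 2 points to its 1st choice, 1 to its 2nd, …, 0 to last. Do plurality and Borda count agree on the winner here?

No

Plurality first-place counts: Site A 3, Site F 2, Site D 2 → Site A.
Borda totals: Site A 6, Site F 6, Site D 9 → Site D.
The two rules disagree: plurality picks Site A, Borda picks Site D.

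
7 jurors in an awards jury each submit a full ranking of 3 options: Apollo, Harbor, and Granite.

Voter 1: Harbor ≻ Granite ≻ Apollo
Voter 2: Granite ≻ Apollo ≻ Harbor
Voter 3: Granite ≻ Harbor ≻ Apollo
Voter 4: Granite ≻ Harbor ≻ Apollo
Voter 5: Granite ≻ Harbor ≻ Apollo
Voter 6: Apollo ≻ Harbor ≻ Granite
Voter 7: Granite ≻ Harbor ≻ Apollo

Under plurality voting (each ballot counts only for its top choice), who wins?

First-place vote totals:
  Apollo: 1
  Harbor: 1
  Granite: 5
Granite has the most first-place votes.

Granite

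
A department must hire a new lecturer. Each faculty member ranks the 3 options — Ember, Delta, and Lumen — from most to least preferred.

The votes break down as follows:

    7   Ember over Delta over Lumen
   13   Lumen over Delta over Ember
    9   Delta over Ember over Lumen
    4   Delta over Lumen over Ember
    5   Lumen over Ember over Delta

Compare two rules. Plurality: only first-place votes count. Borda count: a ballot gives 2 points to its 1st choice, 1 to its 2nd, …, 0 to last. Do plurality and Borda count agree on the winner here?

Plurality first-place counts: Ember 7, Delta 13, Lumen 18 → Lumen.
Borda totals: Ember 28, Delta 46, Lumen 40 → Delta.
The two rules disagree: plurality picks Lumen, Borda picks Delta.

No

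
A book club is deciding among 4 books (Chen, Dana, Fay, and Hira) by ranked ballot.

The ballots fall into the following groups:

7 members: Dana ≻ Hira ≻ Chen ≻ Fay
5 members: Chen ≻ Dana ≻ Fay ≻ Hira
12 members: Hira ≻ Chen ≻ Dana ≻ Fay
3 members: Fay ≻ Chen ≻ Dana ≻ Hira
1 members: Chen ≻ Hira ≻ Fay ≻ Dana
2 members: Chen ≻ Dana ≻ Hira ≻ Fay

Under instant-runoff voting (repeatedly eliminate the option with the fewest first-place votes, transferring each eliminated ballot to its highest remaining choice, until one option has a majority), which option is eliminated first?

Round 1: Hira 12, Chen 8, Dana 7, Fay 3. Fay has the fewest and is eliminated.
Round 2: Hira 12, Chen 11, Dana 7. Dana has the fewest and is eliminated.
Round 3: Hira 19, Chen 11. Hira has a majority.

Fay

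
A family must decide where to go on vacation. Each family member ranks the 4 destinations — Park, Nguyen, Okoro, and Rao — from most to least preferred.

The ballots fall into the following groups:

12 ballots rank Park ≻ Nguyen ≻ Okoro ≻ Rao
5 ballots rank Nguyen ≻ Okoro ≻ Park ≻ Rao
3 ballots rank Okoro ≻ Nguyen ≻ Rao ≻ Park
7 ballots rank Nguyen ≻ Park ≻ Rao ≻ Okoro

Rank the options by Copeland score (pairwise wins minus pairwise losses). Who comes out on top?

Nguyen

Pairwise results:
  Park vs Nguyen: Nguyen wins 15–12.
  Park vs Okoro: Park wins 19–8.
  Park vs Rao: Park wins 24–3.
  Nguyen vs Okoro: Nguyen wins 24–3.
  Nguyen vs Rao: Nguyen wins 27–0.
  Okoro vs Rao: Okoro wins 20–7.
Copeland scores (wins − losses):
  Park: 2 − 1 = 1
  Nguyen: 3 − 0 = 3
  Okoro: 1 − 2 = -1
  Rao: 0 − 3 = -3
Nguyen has the best Copeland score.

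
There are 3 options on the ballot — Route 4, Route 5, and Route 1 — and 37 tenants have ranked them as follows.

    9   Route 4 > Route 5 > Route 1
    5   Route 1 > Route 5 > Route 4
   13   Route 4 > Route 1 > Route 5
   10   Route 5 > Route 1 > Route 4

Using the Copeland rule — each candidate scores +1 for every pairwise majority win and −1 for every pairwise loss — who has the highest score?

Route 4

Pairwise results:
  Route 4 vs Route 5: Route 4 wins 22–15.
  Route 4 vs Route 1: Route 4 wins 22–15.
  Route 5 vs Route 1: Route 5 wins 19–18.
Copeland scores (wins − losses):
  Route 4: 2 − 0 = 2
  Route 5: 1 − 1 = 0
  Route 1: 0 − 2 = -2
Route 4 has the best Copeland score.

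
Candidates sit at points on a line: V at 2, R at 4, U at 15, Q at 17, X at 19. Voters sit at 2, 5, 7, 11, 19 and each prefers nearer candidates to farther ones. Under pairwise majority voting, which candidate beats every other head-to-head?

With single-peaked preferences on a line, the Condorcet winner is the candidate closest to the median voter.
The median voter (position 7) is closest to R at 4.
Check: R vs Q — voters closer to R: 3 of 5.

R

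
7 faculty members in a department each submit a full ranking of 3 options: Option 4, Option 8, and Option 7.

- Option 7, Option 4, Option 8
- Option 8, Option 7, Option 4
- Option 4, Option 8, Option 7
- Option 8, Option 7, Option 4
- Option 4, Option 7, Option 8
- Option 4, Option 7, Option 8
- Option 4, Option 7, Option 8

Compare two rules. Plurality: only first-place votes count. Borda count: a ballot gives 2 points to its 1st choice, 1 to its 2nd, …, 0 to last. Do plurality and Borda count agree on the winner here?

Yes

Plurality first-place counts: Option 4 4, Option 8 2, Option 7 1 → Option 4.
Borda totals: Option 4 9, Option 8 5, Option 7 7 → Option 4.
The two rules agree on Option 4.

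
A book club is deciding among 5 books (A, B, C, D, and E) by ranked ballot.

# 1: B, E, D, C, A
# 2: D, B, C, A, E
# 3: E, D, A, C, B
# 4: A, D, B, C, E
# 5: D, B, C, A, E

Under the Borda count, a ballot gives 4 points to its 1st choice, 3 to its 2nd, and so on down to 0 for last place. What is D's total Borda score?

16

Borda scores:
  A: 0 + 1 + 2 + 4 + 1 = 8
  B: 4 + 3 + 0 + 2 + 3 = 12
  C: 1 + 2 + 1 + 1 + 2 = 7
  D: 2 + 4 + 3 + 3 + 4 = 16
  E: 3 + 0 + 4 + 0 + 0 = 7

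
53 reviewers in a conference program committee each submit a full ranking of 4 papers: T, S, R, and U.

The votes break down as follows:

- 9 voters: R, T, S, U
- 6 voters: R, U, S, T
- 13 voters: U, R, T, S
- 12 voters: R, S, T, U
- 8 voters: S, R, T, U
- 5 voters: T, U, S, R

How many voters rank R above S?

Ballots ranking R above S: 9+6+13+12 = 40.
Ballots ranking S above R: 8+5 = 13.
So 40 of 53 voters prefer R to S.

40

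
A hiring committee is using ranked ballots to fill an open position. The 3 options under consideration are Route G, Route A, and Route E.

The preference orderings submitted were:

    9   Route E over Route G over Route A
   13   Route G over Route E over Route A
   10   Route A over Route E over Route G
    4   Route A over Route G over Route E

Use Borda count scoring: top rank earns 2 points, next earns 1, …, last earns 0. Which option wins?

Borda scores:
  Route G: 9·1 + 13·2 + 10·0 + 4·1 = 39
  Route A: 9·0 + 13·0 + 10·2 + 4·2 = 28
  Route E: 9·2 + 13·1 + 10·1 + 4·0 = 41
Route E has the highest total.

Route E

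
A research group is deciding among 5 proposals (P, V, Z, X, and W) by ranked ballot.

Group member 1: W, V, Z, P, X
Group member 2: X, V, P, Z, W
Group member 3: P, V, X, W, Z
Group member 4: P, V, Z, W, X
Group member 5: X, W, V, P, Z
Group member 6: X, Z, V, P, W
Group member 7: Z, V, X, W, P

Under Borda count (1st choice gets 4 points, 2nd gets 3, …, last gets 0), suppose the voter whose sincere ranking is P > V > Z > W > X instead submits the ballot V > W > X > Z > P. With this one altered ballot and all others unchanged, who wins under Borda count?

Borda totals with the altered ballot: P 9, V 20, Z 11, X 18, W 12.
The winner is unchanged: still V.

V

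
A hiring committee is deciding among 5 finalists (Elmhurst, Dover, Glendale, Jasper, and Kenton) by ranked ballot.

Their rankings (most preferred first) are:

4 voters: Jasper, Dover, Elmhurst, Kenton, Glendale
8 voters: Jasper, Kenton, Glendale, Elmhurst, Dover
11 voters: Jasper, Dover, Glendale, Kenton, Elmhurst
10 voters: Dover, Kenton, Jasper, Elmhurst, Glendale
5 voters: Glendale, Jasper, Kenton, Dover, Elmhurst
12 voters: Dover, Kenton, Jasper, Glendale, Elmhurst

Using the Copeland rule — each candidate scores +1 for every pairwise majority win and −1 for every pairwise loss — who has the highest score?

Pairwise results:
  Elmhurst vs Dover: Dover wins 42–8.
  Elmhurst vs Glendale: Glendale wins 36–14.
  Elmhurst vs Jasper: Jasper wins 50–0.
  Elmhurst vs Kenton: Kenton wins 46–4.
  Dover vs Glendale: Dover wins 37–13.
  Dover vs Jasper: Jasper wins 28–22.
  Dover vs Kenton: Dover wins 37–13.
  Glendale vs Jasper: Jasper wins 45–5.
  Glendale vs Kenton: Kenton wins 34–16.
  Jasper vs Kenton: Jasper wins 28–22.
Copeland scores (wins − losses):
  Elmhurst: 0 − 4 = -4
  Dover: 3 − 1 = 2
  Glendale: 1 − 3 = -2
  Jasper: 4 − 0 = 4
  Kenton: 2 − 2 = 0
Jasper has the best Copeland score.

Jasper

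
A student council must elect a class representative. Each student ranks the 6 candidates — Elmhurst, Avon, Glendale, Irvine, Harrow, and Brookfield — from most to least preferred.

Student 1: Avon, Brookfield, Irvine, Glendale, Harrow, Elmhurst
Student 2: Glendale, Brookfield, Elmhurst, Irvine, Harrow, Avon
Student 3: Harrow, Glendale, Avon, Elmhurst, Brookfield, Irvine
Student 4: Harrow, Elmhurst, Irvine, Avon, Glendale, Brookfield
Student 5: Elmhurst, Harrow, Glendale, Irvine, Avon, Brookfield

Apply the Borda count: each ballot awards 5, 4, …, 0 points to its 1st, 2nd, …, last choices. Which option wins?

Harrow

Borda scores:
  Elmhurst: 0 + 3 + 2 + 4 + 5 = 14
  Avon: 5 + 0 + 3 + 2 + 1 = 11
  Glendale: 2 + 5 + 4 + 1 + 3 = 15
  Irvine: 3 + 2 + 0 + 3 + 2 = 10
  Harrow: 1 + 1 + 5 + 5 + 4 = 16
  Brookfield: 4 + 4 + 1 + 0 + 0 = 9
Harrow has the highest total.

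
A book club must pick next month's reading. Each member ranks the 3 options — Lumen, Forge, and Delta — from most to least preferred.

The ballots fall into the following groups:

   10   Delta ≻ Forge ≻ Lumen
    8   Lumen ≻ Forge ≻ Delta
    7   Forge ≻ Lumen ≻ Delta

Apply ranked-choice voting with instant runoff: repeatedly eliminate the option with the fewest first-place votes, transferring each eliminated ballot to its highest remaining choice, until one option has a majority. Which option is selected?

Lumen

Round 1: Delta 10, Lumen 8, Forge 7. Forge has the fewest and is eliminated.
Round 2: Lumen 15, Delta 10. Lumen has a majority.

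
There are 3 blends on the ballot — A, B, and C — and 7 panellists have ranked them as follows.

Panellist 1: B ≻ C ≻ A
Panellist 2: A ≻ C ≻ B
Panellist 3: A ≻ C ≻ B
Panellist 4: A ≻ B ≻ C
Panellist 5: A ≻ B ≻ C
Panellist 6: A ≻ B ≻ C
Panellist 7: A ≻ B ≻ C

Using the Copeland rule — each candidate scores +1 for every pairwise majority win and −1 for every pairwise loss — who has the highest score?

A

Pairwise results:
  A vs B: A wins 6–1.
  A vs C: A wins 6–1.
  B vs C: B wins 5–2.
Copeland scores (wins − losses):
  A: 2 − 0 = 2
  B: 1 − 1 = 0
  C: 0 − 2 = -2
A has the best Copeland score.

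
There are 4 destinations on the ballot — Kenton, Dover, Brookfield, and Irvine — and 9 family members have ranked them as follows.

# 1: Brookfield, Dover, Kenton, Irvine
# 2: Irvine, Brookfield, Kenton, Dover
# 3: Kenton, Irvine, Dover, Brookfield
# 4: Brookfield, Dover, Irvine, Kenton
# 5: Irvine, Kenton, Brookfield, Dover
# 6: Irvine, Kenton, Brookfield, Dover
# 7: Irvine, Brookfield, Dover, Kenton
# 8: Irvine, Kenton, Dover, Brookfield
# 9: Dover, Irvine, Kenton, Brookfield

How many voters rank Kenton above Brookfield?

Ballots ranking Kenton above Brookfield: 5.
Ballots ranking Brookfield above Kenton: 4.
So 5 of 9 voters prefer Kenton to Brookfield.

5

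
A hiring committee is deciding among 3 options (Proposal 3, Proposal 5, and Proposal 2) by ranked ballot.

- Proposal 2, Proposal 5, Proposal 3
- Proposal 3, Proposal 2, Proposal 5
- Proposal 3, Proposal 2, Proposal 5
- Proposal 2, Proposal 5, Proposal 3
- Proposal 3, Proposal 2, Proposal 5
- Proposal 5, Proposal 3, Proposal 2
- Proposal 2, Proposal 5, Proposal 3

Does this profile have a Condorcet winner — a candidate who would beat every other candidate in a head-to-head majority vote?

Head-to-head results (7 voters total):
Proposal 3 vs Proposal 5: Proposal 5 wins 4–3.
Proposal 3 vs Proposal 2: Proposal 3 wins 4–3.
Proposal 5 vs Proposal 2: Proposal 2 wins 6–1.
No candidate beats all others: Proposal 3 beats Proposal 2 beats Proposal 5 beats Proposal 3, a majority cycle.

No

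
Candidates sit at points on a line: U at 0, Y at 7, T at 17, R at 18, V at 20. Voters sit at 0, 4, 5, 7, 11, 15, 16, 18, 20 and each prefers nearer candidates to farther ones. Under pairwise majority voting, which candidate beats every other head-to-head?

Y

With single-peaked preferences on a line, the Condorcet winner is the candidate closest to the median voter.
The median voter (position 11) is closest to Y at 7.
Check: Y vs U — voters closer to Y: 8 of 9.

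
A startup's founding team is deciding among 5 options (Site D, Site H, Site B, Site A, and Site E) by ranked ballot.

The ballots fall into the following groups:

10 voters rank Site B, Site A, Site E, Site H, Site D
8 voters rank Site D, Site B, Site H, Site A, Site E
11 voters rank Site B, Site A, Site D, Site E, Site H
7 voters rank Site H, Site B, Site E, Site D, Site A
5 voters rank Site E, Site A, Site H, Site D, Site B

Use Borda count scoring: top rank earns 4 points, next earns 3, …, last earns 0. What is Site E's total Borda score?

65

Borda scores:
  Site D: 10·0 + 8·4 + 11·2 + 7·1 + 5·1 = 66
  Site H: 10·1 + 8·2 + 11·0 + 7·4 + 5·2 = 64
  Site B: 10·4 + 8·3 + 11·4 + 7·3 + 5·0 = 129
  Site A: 10·3 + 8·1 + 11·3 + 7·0 + 5·3 = 86
  Site E: 10·2 + 8·0 + 11·1 + 7·2 + 5·4 = 65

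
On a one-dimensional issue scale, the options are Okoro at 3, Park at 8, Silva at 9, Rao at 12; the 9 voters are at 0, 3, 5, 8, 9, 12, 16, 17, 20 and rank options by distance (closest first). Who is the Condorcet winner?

Silva

With single-peaked preferences on a line, the Condorcet winner is the candidate closest to the median voter.
The median voter (position 9) is closest to Silva at 9.
Check: Silva vs Okoro — voters closer to Silva: 6 of 9.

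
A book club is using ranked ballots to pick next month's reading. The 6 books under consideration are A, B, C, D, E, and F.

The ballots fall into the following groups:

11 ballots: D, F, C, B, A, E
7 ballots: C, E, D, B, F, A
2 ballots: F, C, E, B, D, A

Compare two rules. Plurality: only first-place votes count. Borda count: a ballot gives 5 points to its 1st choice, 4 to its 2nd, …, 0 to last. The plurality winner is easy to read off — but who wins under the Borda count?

Plurality first-place counts: A 0, B 0, C 7, D 11, E 0, F 2 → D.
Borda totals: A 11, B 40, C 76, D 78, E 34, F 61 → D.

D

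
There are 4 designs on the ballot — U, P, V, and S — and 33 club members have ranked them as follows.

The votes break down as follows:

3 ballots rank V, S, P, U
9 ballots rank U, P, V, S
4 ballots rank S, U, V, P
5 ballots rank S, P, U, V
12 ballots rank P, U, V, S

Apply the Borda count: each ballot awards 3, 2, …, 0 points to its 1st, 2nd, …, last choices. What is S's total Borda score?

33

Borda scores:
  U: 3·0 + 9·3 + 4·2 + 5·1 + 12·2 = 64
  P: 3·1 + 9·2 + 4·0 + 5·2 + 12·3 = 67
  V: 3·3 + 9·1 + 4·1 + 5·0 + 12·1 = 34
  S: 3·2 + 9·0 + 4·3 + 5·3 + 12·0 = 33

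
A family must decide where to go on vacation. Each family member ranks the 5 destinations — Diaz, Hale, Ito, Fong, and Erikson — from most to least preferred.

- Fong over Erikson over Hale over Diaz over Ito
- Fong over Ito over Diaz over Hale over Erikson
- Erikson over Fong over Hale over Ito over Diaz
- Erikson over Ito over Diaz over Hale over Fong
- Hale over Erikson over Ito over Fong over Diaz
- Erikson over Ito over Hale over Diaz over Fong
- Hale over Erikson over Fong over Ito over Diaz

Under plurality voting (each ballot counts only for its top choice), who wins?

Erikson

First-place vote totals:
  Diaz: 0
  Hale: 2
  Ito: 0
  Fong: 2
  Erikson: 3
Erikson has the most first-place votes.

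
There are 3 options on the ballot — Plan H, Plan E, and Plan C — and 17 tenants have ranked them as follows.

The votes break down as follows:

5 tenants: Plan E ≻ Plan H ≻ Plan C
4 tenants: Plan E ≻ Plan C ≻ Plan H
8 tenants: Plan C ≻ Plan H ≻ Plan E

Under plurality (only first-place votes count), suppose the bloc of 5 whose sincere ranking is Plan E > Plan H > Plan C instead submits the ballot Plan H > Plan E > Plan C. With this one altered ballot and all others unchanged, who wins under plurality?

Plan C

First-place totals with the altered ballot: Plan H 5, Plan E 4, Plan C 8.
The switch changes the winner from Plan E to Plan C.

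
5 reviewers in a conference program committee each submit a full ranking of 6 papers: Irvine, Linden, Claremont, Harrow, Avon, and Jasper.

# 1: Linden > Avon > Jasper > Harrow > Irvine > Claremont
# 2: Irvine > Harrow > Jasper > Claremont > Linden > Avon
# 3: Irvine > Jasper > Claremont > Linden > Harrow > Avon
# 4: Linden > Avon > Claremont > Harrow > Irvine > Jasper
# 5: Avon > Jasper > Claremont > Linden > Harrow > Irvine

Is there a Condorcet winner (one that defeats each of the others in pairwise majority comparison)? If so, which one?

There is no Condorcet winner

Head-to-head results (5 voters total):
Irvine vs Linden: Linden wins 3–2.
Irvine vs Claremont: Irvine wins 3–2.
Irvine vs Harrow: Harrow wins 3–2.
Irvine vs Avon: Avon wins 3–2.
Irvine vs Jasper: Irvine wins 3–2.
Linden vs Claremont: Claremont wins 3–2.
Linden vs Harrow: Linden wins 4–1.
Linden vs Avon: Linden wins 4–1.
Linden vs Jasper: Jasper wins 3–2.
Claremont vs Harrow: Claremont wins 3–2.
Claremont vs Avon: Avon wins 3–2.
Claremont vs Jasper: Jasper wins 4–1.
Harrow vs Avon: Avon wins 3–2.
Harrow vs Jasper: Jasper wins 3–2.
Avon vs Jasper: Avon wins 3–2.
No candidate beats all others: Irvine beats Claremont beats Linden beats Irvine, a majority cycle.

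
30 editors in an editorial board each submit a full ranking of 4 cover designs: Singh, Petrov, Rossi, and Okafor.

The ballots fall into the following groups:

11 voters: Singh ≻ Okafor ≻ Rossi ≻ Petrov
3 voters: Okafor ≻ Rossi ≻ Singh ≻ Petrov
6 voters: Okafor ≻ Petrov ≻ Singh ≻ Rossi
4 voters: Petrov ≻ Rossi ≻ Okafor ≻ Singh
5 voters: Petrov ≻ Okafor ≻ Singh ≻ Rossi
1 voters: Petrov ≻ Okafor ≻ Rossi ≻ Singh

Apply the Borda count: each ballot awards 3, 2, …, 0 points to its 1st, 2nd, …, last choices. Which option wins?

Borda scores:
  Singh: 11·3 + 3·1 + 6·1 + 4·0 + 5·1 + 0 = 47
  Petrov: 11·0 + 3·0 + 6·2 + 4·3 + 5·3 + 3 = 42
  Rossi: 11·1 + 3·2 + 6·0 + 4·2 + 5·0 + 1 = 26
  Okafor: 11·2 + 3·3 + 6·3 + 4·1 + 5·2 + 2 = 65
Okafor has the highest total.

Okafor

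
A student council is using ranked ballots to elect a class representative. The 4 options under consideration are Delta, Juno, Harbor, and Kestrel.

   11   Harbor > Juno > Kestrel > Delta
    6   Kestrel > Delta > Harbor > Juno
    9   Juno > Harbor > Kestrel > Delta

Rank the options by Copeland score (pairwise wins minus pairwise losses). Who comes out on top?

Pairwise results:
  Delta vs Juno: Juno wins 20–6.
  Delta vs Harbor: Harbor wins 20–6.
  Delta vs Kestrel: Kestrel wins 26–0.
  Juno vs Harbor: Harbor wins 17–9.
  Juno vs Kestrel: Juno wins 20–6.
  Harbor vs Kestrel: Harbor wins 20–6.
Copeland scores (wins − losses):
  Delta: 0 − 3 = -3
  Juno: 2 − 1 = 1
  Harbor: 3 − 0 = 3
  Kestrel: 1 − 2 = -1
Harbor has the best Copeland score.

Harbor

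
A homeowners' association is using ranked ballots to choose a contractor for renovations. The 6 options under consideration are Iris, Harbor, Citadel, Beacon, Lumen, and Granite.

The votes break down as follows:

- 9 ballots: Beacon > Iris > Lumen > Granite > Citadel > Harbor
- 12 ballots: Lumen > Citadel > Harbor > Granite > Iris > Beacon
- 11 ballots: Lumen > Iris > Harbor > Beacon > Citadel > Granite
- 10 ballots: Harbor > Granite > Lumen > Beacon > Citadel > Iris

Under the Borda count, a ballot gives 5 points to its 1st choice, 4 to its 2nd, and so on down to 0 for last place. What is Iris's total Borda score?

92

Borda scores:
  Iris: 9·4 + 12·1 + 11·4 + 10·0 = 92
  Harbor: 9·0 + 12·3 + 11·3 + 10·5 = 119
  Citadel: 9·1 + 12·4 + 11·1 + 10·1 = 78
  Beacon: 9·5 + 12·0 + 11·2 + 10·2 = 87
  Lumen: 9·3 + 12·5 + 11·5 + 10·3 = 172
  Granite: 9·2 + 12·2 + 11·0 + 10·4 = 82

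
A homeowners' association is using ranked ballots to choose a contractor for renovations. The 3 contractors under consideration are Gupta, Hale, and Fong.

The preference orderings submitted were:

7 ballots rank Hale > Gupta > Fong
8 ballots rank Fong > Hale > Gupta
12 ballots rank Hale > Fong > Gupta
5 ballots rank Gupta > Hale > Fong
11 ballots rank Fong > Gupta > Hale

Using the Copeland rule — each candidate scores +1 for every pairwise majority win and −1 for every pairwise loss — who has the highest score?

Hale

Pairwise results:
  Gupta vs Hale: Hale wins 27–16.
  Gupta vs Fong: Fong wins 31–12.
  Hale vs Fong: Hale wins 24–19.
Copeland scores (wins − losses):
  Gupta: 0 − 2 = -2
  Hale: 2 − 0 = 2
  Fong: 1 − 1 = 0
Hale has the best Copeland score.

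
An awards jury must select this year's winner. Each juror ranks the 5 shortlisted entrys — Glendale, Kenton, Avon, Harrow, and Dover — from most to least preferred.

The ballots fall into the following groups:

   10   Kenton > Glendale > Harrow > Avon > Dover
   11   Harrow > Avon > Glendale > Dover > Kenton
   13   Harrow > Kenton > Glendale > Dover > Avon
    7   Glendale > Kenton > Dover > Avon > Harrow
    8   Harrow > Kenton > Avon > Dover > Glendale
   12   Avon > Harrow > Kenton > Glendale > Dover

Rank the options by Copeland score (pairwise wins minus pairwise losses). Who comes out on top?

Harrow

Pairwise results:
  Glendale vs Kenton: Kenton wins 43–18.
  Glendale vs Avon: Avon wins 31–30.
  Glendale vs Harrow: Harrow wins 44–17.
  Glendale vs Dover: Glendale wins 53–8.
  Kenton vs Avon: Kenton wins 38–23.
  Kenton vs Harrow: Harrow wins 44–17.
  Kenton vs Dover: Kenton wins 50–11.
  Avon vs Harrow: Harrow wins 42–19.
  Avon vs Dover: Avon wins 41–20.
  Harrow vs Dover: Harrow wins 54–7.
Copeland scores (wins − losses):
  Glendale: 1 − 3 = -2
  Kenton: 3 − 1 = 2
  Avon: 2 − 2 = 0
  Harrow: 4 − 0 = 4
  Dover: 0 − 4 = -4
Harrow has the best Copeland score.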